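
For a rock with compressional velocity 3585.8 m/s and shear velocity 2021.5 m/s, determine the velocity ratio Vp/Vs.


Vp/Vs = 3585.8 / 2021.5
= 1.7738

1.7738


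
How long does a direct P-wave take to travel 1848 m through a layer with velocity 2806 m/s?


t = x / V
= 1848 / 2806
= 0.6586 s

0.6586


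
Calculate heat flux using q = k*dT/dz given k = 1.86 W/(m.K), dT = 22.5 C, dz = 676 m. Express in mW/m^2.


q = k * dT / dz * 1000
= 1.86 * 22.5 / 676 * 1000
= 0.061908 * 1000
= 61.9083 mW/m^2

61.9083


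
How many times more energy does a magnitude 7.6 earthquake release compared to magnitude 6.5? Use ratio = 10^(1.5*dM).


M2 - M1 = 7.6 - 6.5 = 1.1
1.5 * 1.1 = 1.65
ratio = 10^1.65 = 44.67

44.67


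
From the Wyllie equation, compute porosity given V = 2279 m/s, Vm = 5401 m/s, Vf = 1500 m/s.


1/V - 1/Vm = 1/2279 - 1/5401 = 0.00025364
1/Vf - 1/Vm = 1/1500 - 1/5401 = 0.00048152
phi = 0.00025364 / 0.00048152 = 0.5267

0.5267


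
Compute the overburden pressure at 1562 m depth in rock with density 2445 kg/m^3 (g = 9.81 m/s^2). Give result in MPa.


P = rho * g * z / 1e6
= 2445 * 9.81 * 1562 / 1e6
= 37465272.9 / 1e6
= 37.4653 MPa

37.4653


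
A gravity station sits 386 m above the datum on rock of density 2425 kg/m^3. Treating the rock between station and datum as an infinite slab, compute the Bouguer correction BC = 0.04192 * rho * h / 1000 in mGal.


BC = 0.04192 * rho * h / 1000
= 0.04192 * 2425 * 386 / 1000
= 39.2392 mGal

39.2392


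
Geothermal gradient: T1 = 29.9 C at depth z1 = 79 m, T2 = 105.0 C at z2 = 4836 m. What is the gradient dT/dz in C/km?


dT = 105.0 - 29.9 = 75.1 C
dz = 4836 - 79 = 4757 m
gradient = dT/dz * 1000 = 75.1/4757 * 1000 = 15.7873 C/km

15.7873


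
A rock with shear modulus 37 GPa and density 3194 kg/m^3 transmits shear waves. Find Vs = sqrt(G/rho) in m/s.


Convert G to Pa: G = 37e9 Pa
Compute G/rho = 37e9 / 3194 = 11584220.4133
Vs = sqrt(11584220.4133) = 3403.56 m/s

3403.56


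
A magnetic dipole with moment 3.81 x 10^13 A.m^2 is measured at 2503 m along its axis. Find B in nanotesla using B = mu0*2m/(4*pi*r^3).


m = 3.81 x 10^13 = 38100000000000 A.m^2
2m = 76200000000000 A.m^2
r^3 = 2503^3 = 15681317527
B = (4pi*10^-7) * 76200000000000 / (4*pi * 15681317527) * 1e9
= 95755744.081417 / 197057247765.73 * 1e9
= 485928.5571 nT

485928.5571


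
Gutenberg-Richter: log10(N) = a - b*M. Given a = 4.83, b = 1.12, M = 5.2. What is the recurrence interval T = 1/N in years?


log10(N) = 4.83 - 1.12*5.2 = -0.994
N = 10^-0.994 = 0.101391
T = 1/N = 1/0.101391 = 9.8628 years

9.8628


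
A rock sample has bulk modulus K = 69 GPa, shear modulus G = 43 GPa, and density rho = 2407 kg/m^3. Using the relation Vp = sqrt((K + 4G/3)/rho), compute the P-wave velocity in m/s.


First compute the effective modulus:
K + 4G/3 = 69e9 + 4*43e9/3 = 126333333333.33 Pa
Then divide by density:
126333333333.33 / 2407 = 52485805.2901 Pa/(kg/m^3)
Take the square root:
Vp = sqrt(52485805.2901) = 7244.71 m/s

7244.71


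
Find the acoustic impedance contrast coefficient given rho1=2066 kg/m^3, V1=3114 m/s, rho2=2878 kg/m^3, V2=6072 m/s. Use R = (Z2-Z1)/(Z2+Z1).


Z1 = 2066 * 3114 = 6433524
Z2 = 2878 * 6072 = 17475216
R = (17475216 - 6433524) / (17475216 + 6433524) = 11041692 / 23908740 = 0.4618

0.4618


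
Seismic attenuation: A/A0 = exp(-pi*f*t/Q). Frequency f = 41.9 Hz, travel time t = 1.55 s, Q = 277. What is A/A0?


pi*f*t/Q = pi*41.9*1.55/277 = 0.736573
A/A0 = exp(-0.736573) = 0.478752

0.478752


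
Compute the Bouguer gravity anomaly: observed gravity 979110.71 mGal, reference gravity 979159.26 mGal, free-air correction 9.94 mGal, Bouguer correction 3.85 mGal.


BA = g_obs - g_ref + FAC - BC
= 979110.71 - 979159.26 + 9.94 - 3.85
= -42.46 mGal

-42.46


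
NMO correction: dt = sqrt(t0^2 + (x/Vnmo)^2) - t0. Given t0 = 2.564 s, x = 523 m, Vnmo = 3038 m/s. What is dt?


x/Vnmo = 523/3038 = 0.172153
(x/Vnmo)^2 = 0.029637
t0^2 = 6.574096
sqrt(6.574096 + 0.029637) = 2.569773
dt = 2.569773 - 2.564 = 0.005773

0.005773


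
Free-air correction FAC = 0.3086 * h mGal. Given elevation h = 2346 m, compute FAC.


FAC = 0.3086 * h
= 0.3086 * 2346
= 723.9756 mGal

723.9756


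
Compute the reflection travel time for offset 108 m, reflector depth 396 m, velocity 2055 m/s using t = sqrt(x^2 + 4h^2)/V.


x^2 + 4h^2 = 108^2 + 4*396^2 = 11664 + 627264 = 638928
sqrt(638928) = 799.3297
t = 799.3297 / 2055 = 0.389 s

0.389


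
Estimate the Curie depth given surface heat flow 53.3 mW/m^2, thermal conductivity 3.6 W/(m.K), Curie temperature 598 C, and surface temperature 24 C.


T_Curie - T_surf = 598 - 24 = 574 C
Convert q to W/m^2: 53.3 mW/m^2 = 0.0533 W/m^2
d = 574 * 3.6 / 0.0533 = 38769.23 m

38769.23


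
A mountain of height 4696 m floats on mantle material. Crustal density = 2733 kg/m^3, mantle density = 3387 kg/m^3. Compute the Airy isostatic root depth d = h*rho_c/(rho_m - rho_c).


rho_m - rho_c = 3387 - 2733 = 654
d = 4696 * 2733 / 654
= 12834168 / 654
= 19624.11 m

19624.11


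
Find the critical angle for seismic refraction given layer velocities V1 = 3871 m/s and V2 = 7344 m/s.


V1/V2 = 3871/7344 = 0.527097
theta_c = arcsin(0.527097) = 31.8095 degrees

31.8095


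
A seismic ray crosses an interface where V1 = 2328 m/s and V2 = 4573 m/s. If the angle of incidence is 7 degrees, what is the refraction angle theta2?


sin(theta1) = sin(7 deg) = 0.121869
sin(theta2) = V2/V1 * sin(theta1) = 4573/2328 * 0.121869 = 0.239394
theta2 = arcsin(0.239394) = 13.8508 degrees

13.8508


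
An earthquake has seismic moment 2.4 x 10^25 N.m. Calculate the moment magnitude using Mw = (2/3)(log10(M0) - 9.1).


log10(M0) = log10(2.4 x 10^25) = 25.3802
Mw = 2/3 * (25.3802 - 9.1)
= 2/3 * 16.2802
= 10.85

10.85


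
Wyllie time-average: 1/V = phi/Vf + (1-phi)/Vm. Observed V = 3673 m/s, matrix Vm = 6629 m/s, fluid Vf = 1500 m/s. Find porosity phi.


1/V - 1/Vm = 1/3673 - 1/6629 = 0.0001214
1/Vf - 1/Vm = 1/1500 - 1/6629 = 0.00051581
phi = 0.0001214 / 0.00051581 = 0.2354

0.2354


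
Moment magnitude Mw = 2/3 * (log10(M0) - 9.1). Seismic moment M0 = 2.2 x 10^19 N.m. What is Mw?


log10(M0) = log10(2.2 x 10^19) = 19.3424
Mw = 2/3 * (19.3424 - 9.1)
= 2/3 * 10.2424
= 6.83

6.83


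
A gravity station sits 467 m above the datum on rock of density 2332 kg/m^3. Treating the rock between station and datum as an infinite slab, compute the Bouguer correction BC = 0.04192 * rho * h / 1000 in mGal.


BC = 0.04192 * rho * h / 1000
= 0.04192 * 2332 * 467 / 1000
= 45.6527 mGal

45.6527


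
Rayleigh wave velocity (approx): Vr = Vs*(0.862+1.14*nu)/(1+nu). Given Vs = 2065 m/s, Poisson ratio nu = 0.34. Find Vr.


Numerator factor = 0.862 + 1.14*0.34 = 1.2496
Denominator = 1 + 0.34 = 1.34
Vr = 2065 * 1.2496 / 1.34 = 1925.69 m/s

1925.69


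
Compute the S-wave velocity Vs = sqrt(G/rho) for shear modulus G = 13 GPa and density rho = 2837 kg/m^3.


Convert G to Pa: G = 13e9 Pa
Compute G/rho = 13e9 / 2837 = 4582305.252
Vs = sqrt(4582305.252) = 2140.63 m/s

2140.63


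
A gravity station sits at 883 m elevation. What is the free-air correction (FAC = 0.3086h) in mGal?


FAC = 0.3086 * h
= 0.3086 * 883
= 272.4938 mGal

272.4938


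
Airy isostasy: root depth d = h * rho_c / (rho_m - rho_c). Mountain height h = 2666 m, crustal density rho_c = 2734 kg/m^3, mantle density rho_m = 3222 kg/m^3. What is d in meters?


rho_m - rho_c = 3222 - 2734 = 488
d = 2666 * 2734 / 488
= 7288844 / 488
= 14936.16 m

14936.16


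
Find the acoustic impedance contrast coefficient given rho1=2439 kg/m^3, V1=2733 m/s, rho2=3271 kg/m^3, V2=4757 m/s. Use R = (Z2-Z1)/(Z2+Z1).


Z1 = 2439 * 2733 = 6665787
Z2 = 3271 * 4757 = 15560147
R = (15560147 - 6665787) / (15560147 + 6665787) = 8894360 / 22225934 = 0.4002

0.4002


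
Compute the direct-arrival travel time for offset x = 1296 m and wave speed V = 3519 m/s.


t = x / V
= 1296 / 3519
= 0.3683 s

0.3683


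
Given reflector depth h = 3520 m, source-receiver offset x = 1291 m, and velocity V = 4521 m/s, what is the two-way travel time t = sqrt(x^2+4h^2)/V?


x^2 + 4h^2 = 1291^2 + 4*3520^2 = 1666681 + 49561600 = 51228281
sqrt(51228281) = 7157.3935
t = 7157.3935 / 4521 = 1.5831 s

1.5831


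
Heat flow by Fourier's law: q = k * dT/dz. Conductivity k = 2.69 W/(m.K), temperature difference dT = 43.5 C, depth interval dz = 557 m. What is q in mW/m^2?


q = k * dT / dz * 1000
= 2.69 * 43.5 / 557 * 1000
= 0.210081 * 1000
= 210.0808 mW/m^2

210.0808


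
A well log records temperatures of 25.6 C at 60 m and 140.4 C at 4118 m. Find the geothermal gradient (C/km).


dT = 140.4 - 25.6 = 114.8 C
dz = 4118 - 60 = 4058 m
gradient = dT/dz * 1000 = 114.8/4058 * 1000 = 28.2898 C/km

28.2898


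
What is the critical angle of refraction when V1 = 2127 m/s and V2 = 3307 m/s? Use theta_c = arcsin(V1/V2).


V1/V2 = 2127/3307 = 0.643181
theta_c = arcsin(0.643181) = 40.0294 degrees

40.0294


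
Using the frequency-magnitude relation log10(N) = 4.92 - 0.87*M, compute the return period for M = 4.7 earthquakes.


log10(N) = 4.92 - 0.87*4.7 = 0.831
N = 10^0.831 = 6.776415
T = 1/N = 1/6.776415 = 0.1476 years

0.1476


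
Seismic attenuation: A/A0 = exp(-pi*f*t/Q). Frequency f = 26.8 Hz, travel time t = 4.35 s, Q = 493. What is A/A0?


pi*f*t/Q = pi*26.8*4.35/493 = 0.742894
A/A0 = exp(-0.742894) = 0.475735

0.475735


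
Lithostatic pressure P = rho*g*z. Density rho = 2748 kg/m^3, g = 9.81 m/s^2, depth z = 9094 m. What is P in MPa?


P = rho * g * z / 1e6
= 2748 * 9.81 * 9094 / 1e6
= 245154960.72 / 1e6
= 245.155 MPa

245.155


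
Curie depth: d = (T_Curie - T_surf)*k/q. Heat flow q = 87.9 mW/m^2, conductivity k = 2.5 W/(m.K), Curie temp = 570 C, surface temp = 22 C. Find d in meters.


T_Curie - T_surf = 570 - 22 = 548 C
Convert q to W/m^2: 87.9 mW/m^2 = 0.0879 W/m^2
d = 548 * 2.5 / 0.0879 = 15585.89 m

15585.89


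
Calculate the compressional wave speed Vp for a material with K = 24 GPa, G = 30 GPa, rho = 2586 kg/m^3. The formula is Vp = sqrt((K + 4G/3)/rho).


First compute the effective modulus:
K + 4G/3 = 24e9 + 4*30e9/3 = 64000000000.0 Pa
Then divide by density:
64000000000.0 / 2586 = 24748646.5584 Pa/(kg/m^3)
Take the square root:
Vp = sqrt(24748646.5584) = 4974.8 m/s

4974.8


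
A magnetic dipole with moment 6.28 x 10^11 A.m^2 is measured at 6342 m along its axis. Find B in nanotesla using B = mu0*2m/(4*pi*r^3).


m = 6.28 x 10^11 = 628000000000 A.m^2
2m = 1256000000000 A.m^2
r^3 = 6342^3 = 255081353688
B = (4pi*10^-7) * 1256000000000 / (4*pi * 255081353688) * 1e9
= 1578336.149164 / 3205446827255.84 * 1e9
= 492.3919 nT

492.3919


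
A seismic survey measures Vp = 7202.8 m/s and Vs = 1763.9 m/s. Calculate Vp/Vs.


Vp/Vs = 7202.8 / 1763.9
= 4.0835

4.0835


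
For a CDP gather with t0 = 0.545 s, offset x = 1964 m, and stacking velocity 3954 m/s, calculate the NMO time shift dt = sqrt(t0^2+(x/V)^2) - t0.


x/Vnmo = 1964/3954 = 0.496712
(x/Vnmo)^2 = 0.246723
t0^2 = 0.297025
sqrt(0.297025 + 0.246723) = 0.737393
dt = 0.737393 - 0.545 = 0.192393

0.192393


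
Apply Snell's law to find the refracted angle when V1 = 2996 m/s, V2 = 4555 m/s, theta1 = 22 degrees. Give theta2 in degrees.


sin(theta1) = sin(22 deg) = 0.374607
sin(theta2) = V2/V1 * sin(theta1) = 4555/2996 * 0.374607 = 0.569537
theta2 = arcsin(0.569537) = 34.7179 degrees

34.7179


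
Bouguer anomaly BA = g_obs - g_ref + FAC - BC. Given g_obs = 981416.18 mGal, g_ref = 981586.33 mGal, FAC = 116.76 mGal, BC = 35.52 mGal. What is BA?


BA = g_obs - g_ref + FAC - BC
= 981416.18 - 981586.33 + 116.76 - 35.52
= -88.91 mGal

-88.91


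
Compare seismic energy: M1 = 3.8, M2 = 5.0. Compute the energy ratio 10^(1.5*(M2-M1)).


M2 - M1 = 5.0 - 3.8 = 1.2
1.5 * 1.2 = 1.8
ratio = 10^1.8 = 63.1

63.1


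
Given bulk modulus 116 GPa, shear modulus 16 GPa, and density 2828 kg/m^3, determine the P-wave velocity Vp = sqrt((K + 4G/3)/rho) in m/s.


First compute the effective modulus:
K + 4G/3 = 116e9 + 4*16e9/3 = 137333333333.33 Pa
Then divide by density:
137333333333.33 / 2828 = 48561999.057 Pa/(kg/m^3)
Take the square root:
Vp = sqrt(48561999.057) = 6968.64 m/s

6968.64


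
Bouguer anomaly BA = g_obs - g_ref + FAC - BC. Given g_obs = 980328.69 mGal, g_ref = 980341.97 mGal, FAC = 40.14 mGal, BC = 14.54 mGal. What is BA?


BA = g_obs - g_ref + FAC - BC
= 980328.69 - 980341.97 + 40.14 - 14.54
= 12.32 mGal

12.32


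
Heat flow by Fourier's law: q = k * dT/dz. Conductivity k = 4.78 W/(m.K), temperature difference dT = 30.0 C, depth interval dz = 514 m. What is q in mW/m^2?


q = k * dT / dz * 1000
= 4.78 * 30.0 / 514 * 1000
= 0.278988 * 1000
= 278.9883 mW/m^2

278.9883


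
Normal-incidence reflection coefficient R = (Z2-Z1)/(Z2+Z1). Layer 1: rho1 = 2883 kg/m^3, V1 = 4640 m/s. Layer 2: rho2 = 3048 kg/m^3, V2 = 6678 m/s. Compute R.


Z1 = 2883 * 4640 = 13377120
Z2 = 3048 * 6678 = 20354544
R = (20354544 - 13377120) / (20354544 + 13377120) = 6977424 / 33731664 = 0.2069

0.2069


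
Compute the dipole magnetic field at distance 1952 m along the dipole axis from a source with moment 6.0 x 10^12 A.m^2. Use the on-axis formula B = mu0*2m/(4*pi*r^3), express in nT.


m = 6.0 x 10^12 = 6000000000000 A.m^2
2m = 12000000000000 A.m^2
r^3 = 1952^3 = 7437713408
B = (4pi*10^-7) * 12000000000000 / (4*pi * 7437713408) * 1e9
= 15079644.737231 / 93465063208.32 * 1e9
= 161339.9084 nT

161339.9084


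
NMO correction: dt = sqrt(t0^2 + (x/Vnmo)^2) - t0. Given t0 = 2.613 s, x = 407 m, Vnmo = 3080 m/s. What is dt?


x/Vnmo = 407/3080 = 0.132143
(x/Vnmo)^2 = 0.017462
t0^2 = 6.827769
sqrt(6.827769 + 0.017462) = 2.616339
dt = 2.616339 - 2.613 = 0.003339

0.003339


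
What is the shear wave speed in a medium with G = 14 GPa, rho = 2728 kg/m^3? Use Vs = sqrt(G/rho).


Convert G to Pa: G = 14e9 Pa
Compute G/rho = 14e9 / 2728 = 5131964.8094
Vs = sqrt(5131964.8094) = 2265.38 m/s

2265.38


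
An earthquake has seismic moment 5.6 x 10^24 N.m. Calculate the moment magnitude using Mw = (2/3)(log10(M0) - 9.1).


log10(M0) = log10(5.6 x 10^24) = 24.7482
Mw = 2/3 * (24.7482 - 9.1)
= 2/3 * 15.6482
= 10.43

10.43


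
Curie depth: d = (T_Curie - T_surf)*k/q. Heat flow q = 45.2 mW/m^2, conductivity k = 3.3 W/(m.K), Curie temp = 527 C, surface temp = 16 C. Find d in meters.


T_Curie - T_surf = 527 - 16 = 511 C
Convert q to W/m^2: 45.2 mW/m^2 = 0.0452 W/m^2
d = 511 * 3.3 / 0.0452 = 37307.52 m

37307.52


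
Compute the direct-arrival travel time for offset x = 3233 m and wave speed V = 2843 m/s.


t = x / V
= 3233 / 2843
= 1.1372 s

1.1372


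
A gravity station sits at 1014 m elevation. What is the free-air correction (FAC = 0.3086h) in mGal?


FAC = 0.3086 * h
= 0.3086 * 1014
= 312.9204 mGal

312.9204


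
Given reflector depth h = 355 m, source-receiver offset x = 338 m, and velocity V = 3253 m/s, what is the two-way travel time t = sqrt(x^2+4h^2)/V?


x^2 + 4h^2 = 338^2 + 4*355^2 = 114244 + 504100 = 618344
sqrt(618344) = 786.3485
t = 786.3485 / 3253 = 0.2417 s

0.2417


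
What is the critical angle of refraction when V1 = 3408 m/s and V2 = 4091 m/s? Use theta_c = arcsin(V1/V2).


V1/V2 = 3408/4091 = 0.833048
theta_c = arcsin(0.833048) = 56.4131 degrees

56.4131


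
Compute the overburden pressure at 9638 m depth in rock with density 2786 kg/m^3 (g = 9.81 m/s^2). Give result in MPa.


P = rho * g * z / 1e6
= 2786 * 9.81 * 9638 / 1e6
= 263412901.08 / 1e6
= 263.4129 MPa

263.4129


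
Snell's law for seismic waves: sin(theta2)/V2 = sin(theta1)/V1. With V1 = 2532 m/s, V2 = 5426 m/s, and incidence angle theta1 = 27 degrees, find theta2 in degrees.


sin(theta1) = sin(27 deg) = 0.45399
sin(theta2) = V2/V1 * sin(theta1) = 5426/2532 * 0.45399 = 0.972888
theta2 = arcsin(0.972888) = 76.6278 degrees

76.6278


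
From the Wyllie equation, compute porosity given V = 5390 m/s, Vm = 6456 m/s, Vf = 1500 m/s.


1/V - 1/Vm = 1/5390 - 1/6456 = 3.063e-05
1/Vf - 1/Vm = 1/1500 - 1/6456 = 0.00051177
phi = 3.063e-05 / 0.00051177 = 0.0599

0.0599


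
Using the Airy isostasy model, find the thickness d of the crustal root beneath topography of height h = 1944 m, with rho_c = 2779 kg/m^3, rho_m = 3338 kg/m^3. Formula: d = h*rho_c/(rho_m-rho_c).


rho_m - rho_c = 3338 - 2779 = 559
d = 1944 * 2779 / 559
= 5402376 / 559
= 9664.36 m

9664.36


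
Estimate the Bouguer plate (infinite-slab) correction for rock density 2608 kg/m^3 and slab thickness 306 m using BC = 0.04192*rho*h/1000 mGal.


BC = 0.04192 * rho * h / 1000
= 0.04192 * 2608 * 306 / 1000
= 33.4542 mGal

33.4542


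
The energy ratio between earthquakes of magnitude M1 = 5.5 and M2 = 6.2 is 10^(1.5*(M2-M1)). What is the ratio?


M2 - M1 = 6.2 - 5.5 = 0.7
1.5 * 0.7 = 1.05
ratio = 10^1.05 = 11.22

11.22


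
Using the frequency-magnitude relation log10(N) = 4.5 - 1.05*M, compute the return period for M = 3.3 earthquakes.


log10(N) = 4.5 - 1.05*3.3 = 1.035
N = 10^1.035 = 10.839269
T = 1/N = 1/10.839269 = 0.0923 years

0.0923


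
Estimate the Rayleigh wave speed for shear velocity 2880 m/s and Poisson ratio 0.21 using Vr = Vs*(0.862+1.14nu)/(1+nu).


Numerator factor = 0.862 + 1.14*0.21 = 1.1014
Denominator = 1 + 0.21 = 1.21
Vr = 2880 * 1.1014 / 1.21 = 2621.51 m/s

2621.51


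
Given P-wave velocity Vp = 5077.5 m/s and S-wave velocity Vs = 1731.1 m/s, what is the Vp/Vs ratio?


Vp/Vs = 5077.5 / 1731.1
= 2.9331

2.9331


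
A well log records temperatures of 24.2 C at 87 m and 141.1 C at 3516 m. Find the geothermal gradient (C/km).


dT = 141.1 - 24.2 = 116.9 C
dz = 3516 - 87 = 3429 m
gradient = dT/dz * 1000 = 116.9/3429 * 1000 = 34.0916 C/km

34.0916


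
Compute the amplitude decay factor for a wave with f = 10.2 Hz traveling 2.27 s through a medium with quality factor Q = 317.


pi*f*t/Q = pi*10.2*2.27/317 = 0.229465
A/A0 = exp(-0.229465) = 0.794959

0.794959


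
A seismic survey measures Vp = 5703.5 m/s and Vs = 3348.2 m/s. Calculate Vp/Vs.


Vp/Vs = 5703.5 / 3348.2
= 1.7035

1.7035


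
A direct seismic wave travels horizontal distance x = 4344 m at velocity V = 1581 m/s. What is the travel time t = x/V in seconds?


t = x / V
= 4344 / 1581
= 2.7476 s

2.7476


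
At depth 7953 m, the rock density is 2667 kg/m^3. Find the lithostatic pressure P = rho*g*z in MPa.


P = rho * g * z / 1e6
= 2667 * 9.81 * 7953 / 1e6
= 208076486.31 / 1e6
= 208.0765 MPa

208.0765


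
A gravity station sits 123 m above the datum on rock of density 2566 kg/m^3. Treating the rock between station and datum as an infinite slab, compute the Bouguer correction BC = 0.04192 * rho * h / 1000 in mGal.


BC = 0.04192 * rho * h / 1000
= 0.04192 * 2566 * 123 / 1000
= 13.2307 mGal

13.2307


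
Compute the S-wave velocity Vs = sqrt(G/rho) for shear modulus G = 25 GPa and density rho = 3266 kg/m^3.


Convert G to Pa: G = 25e9 Pa
Compute G/rho = 25e9 / 3266 = 7654623.3925
Vs = sqrt(7654623.3925) = 2766.7 m/s

2766.7


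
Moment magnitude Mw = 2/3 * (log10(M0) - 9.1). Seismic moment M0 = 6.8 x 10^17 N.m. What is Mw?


log10(M0) = log10(6.8 x 10^17) = 17.8325
Mw = 2/3 * (17.8325 - 9.1)
= 2/3 * 8.7325
= 5.82

5.82


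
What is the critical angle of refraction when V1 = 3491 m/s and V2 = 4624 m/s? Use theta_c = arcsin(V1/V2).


V1/V2 = 3491/4624 = 0.754974
theta_c = arcsin(0.754974) = 49.0231 degrees

49.0231


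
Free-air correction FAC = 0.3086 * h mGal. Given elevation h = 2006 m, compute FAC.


FAC = 0.3086 * h
= 0.3086 * 2006
= 619.0516 mGal

619.0516


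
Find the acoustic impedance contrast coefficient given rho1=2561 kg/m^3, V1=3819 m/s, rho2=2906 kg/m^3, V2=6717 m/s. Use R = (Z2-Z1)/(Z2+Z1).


Z1 = 2561 * 3819 = 9780459
Z2 = 2906 * 6717 = 19519602
R = (19519602 - 9780459) / (19519602 + 9780459) = 9739143 / 29300061 = 0.3324

0.3324


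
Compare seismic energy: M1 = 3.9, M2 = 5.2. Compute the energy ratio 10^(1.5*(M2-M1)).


M2 - M1 = 5.2 - 3.9 = 1.3
1.5 * 1.3 = 1.95
ratio = 10^1.95 = 89.13

89.13


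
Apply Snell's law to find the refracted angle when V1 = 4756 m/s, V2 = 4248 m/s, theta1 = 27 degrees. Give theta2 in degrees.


sin(theta1) = sin(27 deg) = 0.45399
sin(theta2) = V2/V1 * sin(theta1) = 4248/4756 * 0.45399 = 0.405499
theta2 = arcsin(0.405499) = 23.9224 degrees

23.9224


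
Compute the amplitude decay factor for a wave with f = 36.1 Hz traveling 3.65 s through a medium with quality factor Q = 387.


pi*f*t/Q = pi*36.1*3.65/387 = 1.069643
A/A0 = exp(-1.069643) = 0.343131

0.343131


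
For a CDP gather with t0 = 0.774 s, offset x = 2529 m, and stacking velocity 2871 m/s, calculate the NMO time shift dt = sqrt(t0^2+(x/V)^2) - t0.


x/Vnmo = 2529/2871 = 0.880878
(x/Vnmo)^2 = 0.775946
t0^2 = 0.599076
sqrt(0.599076 + 0.775946) = 1.172613
dt = 1.172613 - 0.774 = 0.398613

0.398613


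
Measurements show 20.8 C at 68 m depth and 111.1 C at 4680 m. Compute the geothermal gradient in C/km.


dT = 111.1 - 20.8 = 90.3 C
dz = 4680 - 68 = 4612 m
gradient = dT/dz * 1000 = 90.3/4612 * 1000 = 19.5794 C/km

19.5794


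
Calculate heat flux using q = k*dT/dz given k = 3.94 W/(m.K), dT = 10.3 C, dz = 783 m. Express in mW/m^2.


q = k * dT / dz * 1000
= 3.94 * 10.3 / 783 * 1000
= 0.051829 * 1000
= 51.8289 mW/m^2

51.8289


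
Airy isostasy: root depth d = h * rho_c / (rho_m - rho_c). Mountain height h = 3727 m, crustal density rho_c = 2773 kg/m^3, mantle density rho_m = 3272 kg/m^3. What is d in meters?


rho_m - rho_c = 3272 - 2773 = 499
d = 3727 * 2773 / 499
= 10334971 / 499
= 20711.36 m

20711.36


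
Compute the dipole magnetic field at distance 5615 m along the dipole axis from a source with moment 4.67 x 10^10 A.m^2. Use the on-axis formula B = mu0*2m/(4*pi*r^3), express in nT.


m = 4.67 x 10^10 = 46700000000 A.m^2
2m = 93400000000 A.m^2
r^3 = 5615^3 = 177030983375
B = (4pi*10^-7) * 93400000000 / (4*pi * 177030983375) * 1e9
= 117369.901538 / 2224636947314.71 * 1e9
= 52.7591 nT

52.7591


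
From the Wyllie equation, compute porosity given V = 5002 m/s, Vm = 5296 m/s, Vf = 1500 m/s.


1/V - 1/Vm = 1/5002 - 1/5296 = 1.11e-05
1/Vf - 1/Vm = 1/1500 - 1/5296 = 0.00047784
phi = 1.11e-05 / 0.00047784 = 0.0232

0.0232


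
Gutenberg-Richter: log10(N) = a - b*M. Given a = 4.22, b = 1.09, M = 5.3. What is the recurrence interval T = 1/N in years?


log10(N) = 4.22 - 1.09*5.3 = -1.557
N = 10^-1.557 = 0.027733
T = 1/N = 1/0.027733 = 36.0579 years

36.0579


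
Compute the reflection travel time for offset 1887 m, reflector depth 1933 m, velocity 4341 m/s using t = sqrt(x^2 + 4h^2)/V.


x^2 + 4h^2 = 1887^2 + 4*1933^2 = 3560769 + 14945956 = 18506725
sqrt(18506725) = 4301.9443
t = 4301.9443 / 4341 = 0.991 s

0.991


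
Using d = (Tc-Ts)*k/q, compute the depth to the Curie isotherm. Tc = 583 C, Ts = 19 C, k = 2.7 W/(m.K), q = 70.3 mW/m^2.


T_Curie - T_surf = 583 - 19 = 564 C
Convert q to W/m^2: 70.3 mW/m^2 = 0.0703 W/m^2
d = 564 * 2.7 / 0.0703 = 21661.45 m

21661.45


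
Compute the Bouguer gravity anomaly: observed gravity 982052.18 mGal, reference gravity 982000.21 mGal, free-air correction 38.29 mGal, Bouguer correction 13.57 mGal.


BA = g_obs - g_ref + FAC - BC
= 982052.18 - 982000.21 + 38.29 - 13.57
= 76.69 mGal

76.69


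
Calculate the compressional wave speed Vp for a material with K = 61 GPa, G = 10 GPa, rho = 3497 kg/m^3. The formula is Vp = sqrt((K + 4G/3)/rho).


First compute the effective modulus:
K + 4G/3 = 61e9 + 4*10e9/3 = 74333333333.33 Pa
Then divide by density:
74333333333.33 / 3497 = 21256314.9366 Pa/(kg/m^3)
Take the square root:
Vp = sqrt(21256314.9366) = 4610.46 m/s

4610.46


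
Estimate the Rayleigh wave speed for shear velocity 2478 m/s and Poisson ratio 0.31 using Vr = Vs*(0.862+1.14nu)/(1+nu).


Numerator factor = 0.862 + 1.14*0.31 = 1.2154
Denominator = 1 + 0.31 = 1.31
Vr = 2478 * 1.2154 / 1.31 = 2299.05 m/s

2299.05


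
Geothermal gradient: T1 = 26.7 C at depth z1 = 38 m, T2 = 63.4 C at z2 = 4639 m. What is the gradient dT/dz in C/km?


dT = 63.4 - 26.7 = 36.7 C
dz = 4639 - 38 = 4601 m
gradient = dT/dz * 1000 = 36.7/4601 * 1000 = 7.9765 C/km

7.9765


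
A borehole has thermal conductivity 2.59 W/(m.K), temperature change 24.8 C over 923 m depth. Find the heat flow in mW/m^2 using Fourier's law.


q = k * dT / dz * 1000
= 2.59 * 24.8 / 923 * 1000
= 0.06959 * 1000
= 69.5905 mW/m^2

69.5905


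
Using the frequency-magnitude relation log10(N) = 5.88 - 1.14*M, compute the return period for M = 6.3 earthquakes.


log10(N) = 5.88 - 1.14*6.3 = -1.302
N = 10^-1.302 = 0.049888
T = 1/N = 1/0.049888 = 20.0447 years

20.0447


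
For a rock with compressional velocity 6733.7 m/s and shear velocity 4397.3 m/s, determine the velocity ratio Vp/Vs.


Vp/Vs = 6733.7 / 4397.3
= 1.5313

1.5313


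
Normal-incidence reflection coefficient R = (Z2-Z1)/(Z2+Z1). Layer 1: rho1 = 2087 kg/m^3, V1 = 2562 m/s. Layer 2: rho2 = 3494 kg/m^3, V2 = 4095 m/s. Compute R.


Z1 = 2087 * 2562 = 5346894
Z2 = 3494 * 4095 = 14307930
R = (14307930 - 5346894) / (14307930 + 5346894) = 8961036 / 19654824 = 0.4559

0.4559


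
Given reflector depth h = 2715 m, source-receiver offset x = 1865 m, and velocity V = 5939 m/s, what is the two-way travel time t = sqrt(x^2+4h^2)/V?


x^2 + 4h^2 = 1865^2 + 4*2715^2 = 3478225 + 29484900 = 32963125
sqrt(32963125) = 5741.3522
t = 5741.3522 / 5939 = 0.9667 s

0.9667


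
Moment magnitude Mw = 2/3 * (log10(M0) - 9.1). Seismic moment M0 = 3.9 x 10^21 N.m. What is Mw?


log10(M0) = log10(3.9 x 10^21) = 21.5911
Mw = 2/3 * (21.5911 - 9.1)
= 2/3 * 12.4911
= 8.33

8.33


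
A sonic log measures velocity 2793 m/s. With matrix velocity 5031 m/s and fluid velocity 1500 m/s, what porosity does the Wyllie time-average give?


1/V - 1/Vm = 1/2793 - 1/5031 = 0.00015927
1/Vf - 1/Vm = 1/1500 - 1/5031 = 0.0004679
phi = 0.00015927 / 0.0004679 = 0.3404

0.3404


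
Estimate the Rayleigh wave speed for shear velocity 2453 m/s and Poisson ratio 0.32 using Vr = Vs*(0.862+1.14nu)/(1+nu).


Numerator factor = 0.862 + 1.14*0.32 = 1.2268
Denominator = 1 + 0.32 = 1.32
Vr = 2453 * 1.2268 / 1.32 = 2279.8 m/s

2279.8


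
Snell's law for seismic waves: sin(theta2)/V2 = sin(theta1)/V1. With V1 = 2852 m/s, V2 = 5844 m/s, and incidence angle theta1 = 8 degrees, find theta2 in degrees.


sin(theta1) = sin(8 deg) = 0.139173
sin(theta2) = V2/V1 * sin(theta1) = 5844/2852 * 0.139173 = 0.285178
theta2 = arcsin(0.285178) = 16.5695 degrees

16.5695


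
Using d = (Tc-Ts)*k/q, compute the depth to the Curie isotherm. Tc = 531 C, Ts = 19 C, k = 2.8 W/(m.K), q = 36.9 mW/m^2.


T_Curie - T_surf = 531 - 19 = 512 C
Convert q to W/m^2: 36.9 mW/m^2 = 0.0369 W/m^2
d = 512 * 2.8 / 0.0369 = 38850.95 m

38850.95


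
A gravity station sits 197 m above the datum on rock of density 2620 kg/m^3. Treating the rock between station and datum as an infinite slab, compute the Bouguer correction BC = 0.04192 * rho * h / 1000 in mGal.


BC = 0.04192 * rho * h / 1000
= 0.04192 * 2620 * 197 / 1000
= 21.6366 mGal

21.6366


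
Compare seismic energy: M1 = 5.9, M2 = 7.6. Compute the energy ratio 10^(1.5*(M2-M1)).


M2 - M1 = 7.6 - 5.9 = 1.7
1.5 * 1.7 = 2.55
ratio = 10^2.55 = 354.81

354.81


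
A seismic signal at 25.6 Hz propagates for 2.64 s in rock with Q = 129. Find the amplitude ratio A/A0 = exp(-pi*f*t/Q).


pi*f*t/Q = pi*25.6*2.64/129 = 1.645902
A/A0 = exp(-1.645902) = 0.192838

0.192838


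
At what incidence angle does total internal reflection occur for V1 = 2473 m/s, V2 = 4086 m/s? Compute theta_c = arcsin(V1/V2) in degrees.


V1/V2 = 2473/4086 = 0.605237
theta_c = arcsin(0.605237) = 37.2459 degrees

37.2459


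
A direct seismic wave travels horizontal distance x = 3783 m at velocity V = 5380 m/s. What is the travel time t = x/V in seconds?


t = x / V
= 3783 / 5380
= 0.7032 s

0.7032


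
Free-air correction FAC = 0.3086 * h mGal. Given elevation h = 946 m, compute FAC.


FAC = 0.3086 * h
= 0.3086 * 946
= 291.9356 mGal

291.9356


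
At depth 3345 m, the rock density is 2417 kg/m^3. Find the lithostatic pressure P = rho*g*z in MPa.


P = rho * g * z / 1e6
= 2417 * 9.81 * 3345 / 1e6
= 79312525.65 / 1e6
= 79.3125 MPa

79.3125


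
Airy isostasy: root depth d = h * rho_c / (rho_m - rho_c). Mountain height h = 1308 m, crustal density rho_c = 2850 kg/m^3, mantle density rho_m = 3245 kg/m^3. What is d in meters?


rho_m - rho_c = 3245 - 2850 = 395
d = 1308 * 2850 / 395
= 3727800 / 395
= 9437.47 m

9437.47


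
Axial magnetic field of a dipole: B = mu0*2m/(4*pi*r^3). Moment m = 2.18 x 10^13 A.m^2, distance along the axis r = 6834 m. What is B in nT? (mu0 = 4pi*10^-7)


m = 2.18 x 10^13 = 21800000000000 A.m^2
2m = 43600000000000 A.m^2
r^3 = 6834^3 = 319172101704
B = (4pi*10^-7) * 43600000000000 / (4*pi * 319172101704) * 1e9
= 54789375.878606 / 4010834919776.4 * 1e9
= 13660.3418 nT

13660.3418


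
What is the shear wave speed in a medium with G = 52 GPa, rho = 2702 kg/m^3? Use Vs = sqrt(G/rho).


Convert G to Pa: G = 52e9 Pa
Compute G/rho = 52e9 / 2702 = 19245003.701
Vs = sqrt(19245003.701) = 4386.91 m/s

4386.91


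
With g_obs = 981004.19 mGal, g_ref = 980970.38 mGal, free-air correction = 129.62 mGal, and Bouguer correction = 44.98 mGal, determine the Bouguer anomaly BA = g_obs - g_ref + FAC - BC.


BA = g_obs - g_ref + FAC - BC
= 981004.19 - 980970.38 + 129.62 - 44.98
= 118.45 mGal

118.45


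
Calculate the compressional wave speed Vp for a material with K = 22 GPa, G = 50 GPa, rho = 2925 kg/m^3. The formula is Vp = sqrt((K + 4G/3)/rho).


First compute the effective modulus:
K + 4G/3 = 22e9 + 4*50e9/3 = 88666666666.67 Pa
Then divide by density:
88666666666.67 / 2925 = 30313390.3134 Pa/(kg/m^3)
Take the square root:
Vp = sqrt(30313390.3134) = 5505.76 m/s

5505.76


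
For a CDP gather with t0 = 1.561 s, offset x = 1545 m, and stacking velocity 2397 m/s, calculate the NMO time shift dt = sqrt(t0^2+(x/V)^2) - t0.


x/Vnmo = 1545/2397 = 0.644556
(x/Vnmo)^2 = 0.415452
t0^2 = 2.436721
sqrt(2.436721 + 0.415452) = 1.688838
dt = 1.688838 - 1.561 = 0.127838

0.127838


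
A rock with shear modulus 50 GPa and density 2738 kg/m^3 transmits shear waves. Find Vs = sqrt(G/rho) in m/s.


Convert G to Pa: G = 50e9 Pa
Compute G/rho = 50e9 / 2738 = 18261504.748
Vs = sqrt(18261504.748) = 4273.35 m/s

4273.35


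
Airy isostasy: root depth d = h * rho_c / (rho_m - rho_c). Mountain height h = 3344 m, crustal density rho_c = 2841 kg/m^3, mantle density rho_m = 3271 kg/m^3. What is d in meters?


rho_m - rho_c = 3271 - 2841 = 430
d = 3344 * 2841 / 430
= 9500304 / 430
= 22093.73 m

22093.73


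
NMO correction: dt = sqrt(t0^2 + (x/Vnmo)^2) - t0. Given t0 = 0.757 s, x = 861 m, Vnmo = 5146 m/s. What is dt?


x/Vnmo = 861/5146 = 0.167314
(x/Vnmo)^2 = 0.027994
t0^2 = 0.573049
sqrt(0.573049 + 0.027994) = 0.77527
dt = 0.77527 - 0.757 = 0.01827

0.01827


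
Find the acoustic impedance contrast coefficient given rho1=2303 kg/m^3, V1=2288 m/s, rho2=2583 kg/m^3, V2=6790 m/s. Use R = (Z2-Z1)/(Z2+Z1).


Z1 = 2303 * 2288 = 5269264
Z2 = 2583 * 6790 = 17538570
R = (17538570 - 5269264) / (17538570 + 5269264) = 12269306 / 22807834 = 0.5379

0.5379


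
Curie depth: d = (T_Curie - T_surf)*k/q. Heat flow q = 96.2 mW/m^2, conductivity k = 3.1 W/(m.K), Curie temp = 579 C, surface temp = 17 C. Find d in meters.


T_Curie - T_surf = 579 - 17 = 562 C
Convert q to W/m^2: 96.2 mW/m^2 = 0.0962 W/m^2
d = 562 * 3.1 / 0.0962 = 18110.19 m

18110.19


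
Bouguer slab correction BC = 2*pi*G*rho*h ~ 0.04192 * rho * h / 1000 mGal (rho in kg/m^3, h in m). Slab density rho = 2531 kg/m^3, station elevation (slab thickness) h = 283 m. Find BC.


BC = 0.04192 * rho * h / 1000
= 0.04192 * 2531 * 283 / 1000
= 30.0262 mGal

30.0262


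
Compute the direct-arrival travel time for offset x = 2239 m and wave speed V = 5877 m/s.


t = x / V
= 2239 / 5877
= 0.381 s

0.381


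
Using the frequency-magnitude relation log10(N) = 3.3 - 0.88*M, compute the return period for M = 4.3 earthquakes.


log10(N) = 3.3 - 0.88*4.3 = -0.484
N = 10^-0.484 = 0.328095
T = 1/N = 1/0.328095 = 3.0479 years

3.0479


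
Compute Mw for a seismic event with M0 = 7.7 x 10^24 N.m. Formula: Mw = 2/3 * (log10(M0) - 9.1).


log10(M0) = log10(7.7 x 10^24) = 24.8865
Mw = 2/3 * (24.8865 - 9.1)
= 2/3 * 15.7865
= 10.52

10.52


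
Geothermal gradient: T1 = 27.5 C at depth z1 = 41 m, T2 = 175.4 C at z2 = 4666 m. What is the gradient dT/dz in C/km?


dT = 175.4 - 27.5 = 147.9 C
dz = 4666 - 41 = 4625 m
gradient = dT/dz * 1000 = 147.9/4625 * 1000 = 31.9784 C/km

31.9784


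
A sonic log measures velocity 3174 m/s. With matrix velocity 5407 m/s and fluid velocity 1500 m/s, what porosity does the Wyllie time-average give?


1/V - 1/Vm = 1/3174 - 1/5407 = 0.00013011
1/Vf - 1/Vm = 1/1500 - 1/5407 = 0.00048172
phi = 0.00013011 / 0.00048172 = 0.2701

0.2701


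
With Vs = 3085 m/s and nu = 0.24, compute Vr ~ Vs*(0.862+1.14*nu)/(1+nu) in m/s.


Numerator factor = 0.862 + 1.14*0.24 = 1.1356
Denominator = 1 + 0.24 = 1.24
Vr = 3085 * 1.1356 / 1.24 = 2825.26 m/s

2825.26


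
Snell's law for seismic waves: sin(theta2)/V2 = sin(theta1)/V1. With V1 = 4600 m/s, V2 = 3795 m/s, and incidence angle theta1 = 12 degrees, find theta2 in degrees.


sin(theta1) = sin(12 deg) = 0.207912
sin(theta2) = V2/V1 * sin(theta1) = 3795/4600 * 0.207912 = 0.171527
theta2 = arcsin(0.171527) = 9.8766 degrees

9.8766


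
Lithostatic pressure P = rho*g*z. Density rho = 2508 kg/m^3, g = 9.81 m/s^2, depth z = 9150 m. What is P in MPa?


P = rho * g * z / 1e6
= 2508 * 9.81 * 9150 / 1e6
= 225121842.0 / 1e6
= 225.1218 MPa

225.1218


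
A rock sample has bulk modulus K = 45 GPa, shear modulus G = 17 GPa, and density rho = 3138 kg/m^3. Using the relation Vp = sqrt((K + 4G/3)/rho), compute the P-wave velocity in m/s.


First compute the effective modulus:
K + 4G/3 = 45e9 + 4*17e9/3 = 67666666666.67 Pa
Then divide by density:
67666666666.67 / 3138 = 21563628.6382 Pa/(kg/m^3)
Take the square root:
Vp = sqrt(21563628.6382) = 4643.67 m/s

4643.67


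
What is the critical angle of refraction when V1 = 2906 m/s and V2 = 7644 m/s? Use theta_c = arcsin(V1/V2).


V1/V2 = 2906/7644 = 0.380167
theta_c = arcsin(0.380167) = 22.3441 degrees

22.3441


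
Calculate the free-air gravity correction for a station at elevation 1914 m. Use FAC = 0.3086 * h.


FAC = 0.3086 * h
= 0.3086 * 1914
= 590.6604 mGal

590.6604


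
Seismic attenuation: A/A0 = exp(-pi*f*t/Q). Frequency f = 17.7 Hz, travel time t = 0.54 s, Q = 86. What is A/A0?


pi*f*t/Q = pi*17.7*0.54/86 = 0.349155
A/A0 = exp(-0.349155) = 0.705284

0.705284


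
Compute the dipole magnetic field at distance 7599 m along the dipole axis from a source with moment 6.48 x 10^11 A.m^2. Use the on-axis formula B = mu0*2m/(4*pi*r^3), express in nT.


m = 6.48 x 10^11 = 648000000000 A.m^2
2m = 1296000000000 A.m^2
r^3 = 7599^3 = 438802742799
B = (4pi*10^-7) * 1296000000000 / (4*pi * 438802742799) * 1e9
= 1628601.631621 / 5514157892609.56 * 1e9
= 295.3491 nT

295.3491


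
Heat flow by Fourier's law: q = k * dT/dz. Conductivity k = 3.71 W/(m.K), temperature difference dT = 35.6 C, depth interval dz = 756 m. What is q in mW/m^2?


q = k * dT / dz * 1000
= 3.71 * 35.6 / 756 * 1000
= 0.174704 * 1000
= 174.7037 mW/m^2

174.7037


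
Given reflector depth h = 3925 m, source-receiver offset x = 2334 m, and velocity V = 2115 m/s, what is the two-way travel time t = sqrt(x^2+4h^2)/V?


x^2 + 4h^2 = 2334^2 + 4*3925^2 = 5447556 + 61622500 = 67070056
sqrt(67070056) = 8189.631
t = 8189.631 / 2115 = 3.8722 s

3.8722


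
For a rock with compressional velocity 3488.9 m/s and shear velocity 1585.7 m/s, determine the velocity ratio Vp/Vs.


Vp/Vs = 3488.9 / 1585.7
= 2.2002

2.2002


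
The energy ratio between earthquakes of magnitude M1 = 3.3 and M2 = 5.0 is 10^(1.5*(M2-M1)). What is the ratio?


M2 - M1 = 5.0 - 3.3 = 1.7
1.5 * 1.7 = 2.55
ratio = 10^2.55 = 354.81

354.81


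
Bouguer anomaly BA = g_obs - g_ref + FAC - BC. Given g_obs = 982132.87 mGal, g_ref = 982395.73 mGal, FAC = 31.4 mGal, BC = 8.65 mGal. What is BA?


BA = g_obs - g_ref + FAC - BC
= 982132.87 - 982395.73 + 31.4 - 8.65
= -240.11 mGal

-240.11


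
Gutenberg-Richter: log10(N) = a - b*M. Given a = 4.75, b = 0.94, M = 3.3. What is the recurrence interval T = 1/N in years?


log10(N) = 4.75 - 0.94*3.3 = 1.648
N = 10^1.648 = 44.463127
T = 1/N = 1/44.463127 = 0.0225 years

0.0225


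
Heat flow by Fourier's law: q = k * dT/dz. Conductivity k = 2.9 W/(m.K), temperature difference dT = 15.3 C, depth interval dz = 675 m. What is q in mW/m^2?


q = k * dT / dz * 1000
= 2.9 * 15.3 / 675 * 1000
= 0.065733 * 1000
= 65.7333 mW/m^2

65.7333


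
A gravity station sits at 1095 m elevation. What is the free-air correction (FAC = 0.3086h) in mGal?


FAC = 0.3086 * h
= 0.3086 * 1095
= 337.917 mGal

337.917


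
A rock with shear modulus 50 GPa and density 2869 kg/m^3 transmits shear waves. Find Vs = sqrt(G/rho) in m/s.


Convert G to Pa: G = 50e9 Pa
Compute G/rho = 50e9 / 2869 = 17427675.1481
Vs = sqrt(17427675.1481) = 4174.65 m/s

4174.65


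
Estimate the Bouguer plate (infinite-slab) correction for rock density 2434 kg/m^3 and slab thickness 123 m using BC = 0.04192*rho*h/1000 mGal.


BC = 0.04192 * rho * h / 1000
= 0.04192 * 2434 * 123 / 1000
= 12.5501 mGal

12.5501


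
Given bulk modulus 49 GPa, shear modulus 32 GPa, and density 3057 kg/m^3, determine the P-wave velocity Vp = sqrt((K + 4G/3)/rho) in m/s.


First compute the effective modulus:
K + 4G/3 = 49e9 + 4*32e9/3 = 91666666666.67 Pa
Then divide by density:
91666666666.67 / 3057 = 29985824.8828 Pa/(kg/m^3)
Take the square root:
Vp = sqrt(29985824.8828) = 5475.93 m/s

5475.93


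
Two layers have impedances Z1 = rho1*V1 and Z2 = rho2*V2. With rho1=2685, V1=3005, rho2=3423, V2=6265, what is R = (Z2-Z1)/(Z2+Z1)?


Z1 = 2685 * 3005 = 8068425
Z2 = 3423 * 6265 = 21445095
R = (21445095 - 8068425) / (21445095 + 8068425) = 13376670 / 29513520 = 0.4532

0.4532


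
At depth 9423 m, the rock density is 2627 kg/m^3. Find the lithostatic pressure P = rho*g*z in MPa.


P = rho * g * z / 1e6
= 2627 * 9.81 * 9423 / 1e6
= 242838908.01 / 1e6
= 242.8389 MPa

242.8389


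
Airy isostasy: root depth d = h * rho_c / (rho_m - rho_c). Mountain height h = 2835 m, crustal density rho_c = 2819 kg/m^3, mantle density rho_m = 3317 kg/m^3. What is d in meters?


rho_m - rho_c = 3317 - 2819 = 498
d = 2835 * 2819 / 498
= 7991865 / 498
= 16047.92 m

16047.92


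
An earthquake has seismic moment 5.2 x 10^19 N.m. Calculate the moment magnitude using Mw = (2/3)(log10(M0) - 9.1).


log10(M0) = log10(5.2 x 10^19) = 19.716
Mw = 2/3 * (19.716 - 9.1)
= 2/3 * 10.616
= 7.08

7.08


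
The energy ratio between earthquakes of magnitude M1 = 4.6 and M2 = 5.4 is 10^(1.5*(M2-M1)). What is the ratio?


M2 - M1 = 5.4 - 4.6 = 0.8
1.5 * 0.8 = 1.2
ratio = 10^1.2 = 15.85

15.85


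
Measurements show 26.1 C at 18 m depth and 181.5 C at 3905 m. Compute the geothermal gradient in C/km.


dT = 181.5 - 26.1 = 155.4 C
dz = 3905 - 18 = 3887 m
gradient = dT/dz * 1000 = 155.4/3887 * 1000 = 39.9794 C/km

39.9794


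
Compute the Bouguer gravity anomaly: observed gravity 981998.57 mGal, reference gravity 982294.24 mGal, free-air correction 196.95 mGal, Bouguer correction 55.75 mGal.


BA = g_obs - g_ref + FAC - BC
= 981998.57 - 982294.24 + 196.95 - 55.75
= -154.47 mGal

-154.47


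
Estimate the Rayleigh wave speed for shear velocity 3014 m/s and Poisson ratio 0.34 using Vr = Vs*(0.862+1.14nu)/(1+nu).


Numerator factor = 0.862 + 1.14*0.34 = 1.2496
Denominator = 1 + 0.34 = 1.34
Vr = 3014 * 1.2496 / 1.34 = 2810.67 m/s

2810.67
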